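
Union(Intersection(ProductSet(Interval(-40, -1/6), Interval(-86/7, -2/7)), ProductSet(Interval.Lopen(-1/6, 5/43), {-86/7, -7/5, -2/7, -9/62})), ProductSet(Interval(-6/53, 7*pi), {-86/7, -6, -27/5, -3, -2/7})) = ProductSet(Interval(-6/53, 7*pi), {-86/7, -6, -27/5, -3, -2/7})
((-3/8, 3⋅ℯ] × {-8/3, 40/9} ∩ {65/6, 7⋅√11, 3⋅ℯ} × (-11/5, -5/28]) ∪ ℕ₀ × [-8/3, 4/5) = ℕ₀ × [-8/3, 4/5)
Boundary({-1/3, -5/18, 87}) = {-1/3, -5/18, 87}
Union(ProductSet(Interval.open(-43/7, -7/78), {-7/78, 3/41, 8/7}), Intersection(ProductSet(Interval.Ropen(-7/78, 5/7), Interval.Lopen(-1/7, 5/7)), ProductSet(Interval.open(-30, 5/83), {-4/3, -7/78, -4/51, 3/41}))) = Union(ProductSet(Interval.open(-43/7, -7/78), {-7/78, 3/41, 8/7}), ProductSet(Interval.Ropen(-7/78, 5/83), {-7/78, -4/51, 3/41}))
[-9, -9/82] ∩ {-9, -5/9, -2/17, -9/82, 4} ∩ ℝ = {-9, -5/9, -2/17, -9/82}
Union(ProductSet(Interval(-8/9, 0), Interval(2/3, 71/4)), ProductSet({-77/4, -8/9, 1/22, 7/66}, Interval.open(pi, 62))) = Union(ProductSet({-77/4, -8/9, 1/22, 7/66}, Interval.open(pi, 62)), ProductSet(Interval(-8/9, 0), Interval(2/3, 71/4)))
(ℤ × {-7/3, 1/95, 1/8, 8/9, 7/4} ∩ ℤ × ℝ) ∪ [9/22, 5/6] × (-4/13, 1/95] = (ℤ × {-7/3, 1/95, 1/8, 8/9, 7/4}) ∪ ([9/22, 5/6] × (-4/13, 1/95])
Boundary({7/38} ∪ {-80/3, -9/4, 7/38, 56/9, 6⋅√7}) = {-80/3, -9/4, 7/38, 56/9, 6⋅√7}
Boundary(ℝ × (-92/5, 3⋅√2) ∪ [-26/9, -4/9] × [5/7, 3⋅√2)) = ℝ × {-92/5, 3⋅√2}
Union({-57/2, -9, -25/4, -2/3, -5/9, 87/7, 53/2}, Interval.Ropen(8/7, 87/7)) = Union({-57/2, -9, -25/4, -2/3, -5/9, 53/2}, Interval(8/7, 87/7))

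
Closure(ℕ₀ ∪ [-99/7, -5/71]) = [-99/7, -5/71] ∪ ℕ₀ ∪ (ℕ₀ \ (-99/7, -5/71))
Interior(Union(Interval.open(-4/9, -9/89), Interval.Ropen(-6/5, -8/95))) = Interval.open(-6/5, -8/95)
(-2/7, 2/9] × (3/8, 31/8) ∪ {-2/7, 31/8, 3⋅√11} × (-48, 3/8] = ((-2/7, 2/9] × (3/8, 31/8)) ∪ ({-2/7, 31/8, 3⋅√11} × (-48, 3/8])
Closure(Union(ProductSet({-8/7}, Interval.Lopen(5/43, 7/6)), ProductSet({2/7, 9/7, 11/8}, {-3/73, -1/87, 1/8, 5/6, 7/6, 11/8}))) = Union(ProductSet({-8/7}, Interval(5/43, 7/6)), ProductSet({2/7, 9/7, 11/8}, {-3/73, -1/87, 1/8, 5/6, 7/6, 11/8}))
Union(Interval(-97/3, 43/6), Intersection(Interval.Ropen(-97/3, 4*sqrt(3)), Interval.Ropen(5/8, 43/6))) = Interval(-97/3, 43/6)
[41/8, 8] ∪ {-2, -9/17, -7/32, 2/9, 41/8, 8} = {-2, -9/17, -7/32, 2/9} ∪ [41/8, 8]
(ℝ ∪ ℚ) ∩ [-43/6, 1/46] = [-43/6, 1/46]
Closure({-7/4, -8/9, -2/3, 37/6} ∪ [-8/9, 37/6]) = {-7/4} ∪ [-8/9, 37/6]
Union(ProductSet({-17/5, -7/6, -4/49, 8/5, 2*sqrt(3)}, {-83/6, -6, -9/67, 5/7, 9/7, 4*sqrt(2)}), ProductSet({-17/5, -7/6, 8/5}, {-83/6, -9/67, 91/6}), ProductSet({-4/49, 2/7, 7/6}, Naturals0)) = Union(ProductSet({-17/5, -7/6, 8/5}, {-83/6, -9/67, 91/6}), ProductSet({-4/49, 2/7, 7/6}, Naturals0), ProductSet({-17/5, -7/6, -4/49, 8/5, 2*sqrt(3)}, {-83/6, -6, -9/67, 5/7, 9/7, 4*sqrt(2)}))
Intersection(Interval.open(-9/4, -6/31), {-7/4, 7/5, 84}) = {-7/4}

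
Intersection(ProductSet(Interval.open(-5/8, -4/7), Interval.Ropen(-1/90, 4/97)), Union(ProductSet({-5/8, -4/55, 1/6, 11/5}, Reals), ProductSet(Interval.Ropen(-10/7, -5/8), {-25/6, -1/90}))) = EmptySet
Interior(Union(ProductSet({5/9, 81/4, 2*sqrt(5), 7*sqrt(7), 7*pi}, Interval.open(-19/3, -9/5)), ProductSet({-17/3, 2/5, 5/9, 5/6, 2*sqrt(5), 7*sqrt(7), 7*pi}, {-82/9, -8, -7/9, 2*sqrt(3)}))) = EmptySet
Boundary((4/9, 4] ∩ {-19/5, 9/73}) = ∅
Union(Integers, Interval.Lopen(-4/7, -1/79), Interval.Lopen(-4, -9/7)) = Union(Integers, Interval(-4, -9/7), Interval.Lopen(-4/7, -1/79))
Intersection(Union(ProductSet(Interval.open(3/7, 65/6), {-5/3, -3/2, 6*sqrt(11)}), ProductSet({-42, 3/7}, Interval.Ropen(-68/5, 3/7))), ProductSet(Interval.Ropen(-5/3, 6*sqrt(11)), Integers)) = ProductSet({3/7}, Range(-13, 1, 1))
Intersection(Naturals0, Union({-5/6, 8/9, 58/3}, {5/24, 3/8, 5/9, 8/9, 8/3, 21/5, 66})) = {66}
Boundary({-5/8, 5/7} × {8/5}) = {-5/8, 5/7} × {8/5}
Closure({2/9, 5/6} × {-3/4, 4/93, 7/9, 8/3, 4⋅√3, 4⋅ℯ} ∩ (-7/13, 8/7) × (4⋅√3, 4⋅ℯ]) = {2/9, 5/6} × {4⋅ℯ}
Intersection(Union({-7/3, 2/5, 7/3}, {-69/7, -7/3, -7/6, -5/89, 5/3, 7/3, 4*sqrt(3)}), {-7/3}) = {-7/3}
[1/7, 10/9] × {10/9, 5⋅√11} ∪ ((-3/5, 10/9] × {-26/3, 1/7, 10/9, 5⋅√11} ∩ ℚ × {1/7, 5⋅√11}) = ([1/7, 10/9] × {10/9, 5⋅√11}) ∪ ((ℚ ∩ (-3/5, 10/9]) × {1/7, 5⋅√11})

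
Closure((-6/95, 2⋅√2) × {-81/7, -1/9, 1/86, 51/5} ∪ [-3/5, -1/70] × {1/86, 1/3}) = ([-3/5, -1/70] × {1/86, 1/3}) ∪ ([-6/95, 2⋅√2] × {-81/7, -1/9, 1/86, 51/5})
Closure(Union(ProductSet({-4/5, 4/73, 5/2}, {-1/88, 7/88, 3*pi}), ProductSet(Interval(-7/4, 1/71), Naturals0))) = Union(ProductSet({-4/5, 4/73, 5/2}, {-1/88, 7/88, 3*pi}), ProductSet(Interval(-7/4, 1/71), Naturals0))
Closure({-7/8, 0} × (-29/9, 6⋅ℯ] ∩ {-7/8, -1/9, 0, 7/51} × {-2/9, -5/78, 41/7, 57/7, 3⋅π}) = {-7/8, 0} × {-2/9, -5/78, 41/7, 57/7, 3⋅π}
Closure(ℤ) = ℤ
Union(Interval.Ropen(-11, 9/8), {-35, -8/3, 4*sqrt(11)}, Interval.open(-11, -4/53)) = Union({-35, 4*sqrt(11)}, Interval.Ropen(-11, 9/8))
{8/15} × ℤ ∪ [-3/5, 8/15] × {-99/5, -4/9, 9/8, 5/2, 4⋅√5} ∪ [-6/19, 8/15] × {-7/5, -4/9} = ({8/15} × ℤ) ∪ ([-6/19, 8/15] × {-7/5, -4/9}) ∪ ([-3/5, 8/15] × {-99/5, -4/9, 9/8, 5/2, 4⋅√5})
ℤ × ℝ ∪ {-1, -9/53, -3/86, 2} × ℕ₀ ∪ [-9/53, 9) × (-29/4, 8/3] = (ℤ × ℝ) ∪ ({-1, -9/53, -3/86, 2} × ℕ₀) ∪ ([-9/53, 9) × (-29/4, 8/3])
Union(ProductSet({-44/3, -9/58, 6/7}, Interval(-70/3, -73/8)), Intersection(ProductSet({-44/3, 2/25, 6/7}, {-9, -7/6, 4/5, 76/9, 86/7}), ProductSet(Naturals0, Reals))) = ProductSet({-44/3, -9/58, 6/7}, Interval(-70/3, -73/8))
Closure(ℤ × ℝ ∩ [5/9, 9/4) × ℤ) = {1, 2} × ℤ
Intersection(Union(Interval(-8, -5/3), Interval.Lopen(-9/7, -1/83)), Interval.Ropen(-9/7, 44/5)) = Interval.Lopen(-9/7, -1/83)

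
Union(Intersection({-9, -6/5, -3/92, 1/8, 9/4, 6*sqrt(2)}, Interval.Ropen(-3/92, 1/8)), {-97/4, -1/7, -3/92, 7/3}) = {-97/4, -1/7, -3/92, 7/3}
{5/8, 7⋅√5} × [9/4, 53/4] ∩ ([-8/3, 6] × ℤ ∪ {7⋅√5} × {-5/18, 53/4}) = ({5/8} × {3, 4, …, 13}) ∪ ({7⋅√5} × {53/4})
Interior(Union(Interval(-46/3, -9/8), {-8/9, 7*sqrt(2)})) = Interval.open(-46/3, -9/8)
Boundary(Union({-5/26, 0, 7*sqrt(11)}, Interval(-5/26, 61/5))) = {-5/26, 61/5, 7*sqrt(11)}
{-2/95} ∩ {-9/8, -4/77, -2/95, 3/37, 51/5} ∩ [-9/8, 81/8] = {-2/95}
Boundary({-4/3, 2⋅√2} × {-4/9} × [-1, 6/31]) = {-4/3, 2⋅√2} × {-4/9} × [-1, 6/31]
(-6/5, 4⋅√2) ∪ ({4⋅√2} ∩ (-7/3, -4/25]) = (-6/5, 4⋅√2)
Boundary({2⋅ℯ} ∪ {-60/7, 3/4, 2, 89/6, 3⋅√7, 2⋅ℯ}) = {-60/7, 3/4, 2, 89/6, 3⋅√7, 2⋅ℯ}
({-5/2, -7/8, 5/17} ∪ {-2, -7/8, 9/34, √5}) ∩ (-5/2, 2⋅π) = {-2, -7/8, 9/34, 5/17, √5}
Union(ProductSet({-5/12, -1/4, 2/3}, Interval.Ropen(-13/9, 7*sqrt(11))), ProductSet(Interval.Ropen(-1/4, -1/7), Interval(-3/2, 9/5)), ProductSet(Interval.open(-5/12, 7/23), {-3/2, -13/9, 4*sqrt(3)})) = Union(ProductSet({-5/12, -1/4, 2/3}, Interval.Ropen(-13/9, 7*sqrt(11))), ProductSet(Interval.open(-5/12, 7/23), {-3/2, -13/9, 4*sqrt(3)}), ProductSet(Interval.Ropen(-1/4, -1/7), Interval(-3/2, 9/5)))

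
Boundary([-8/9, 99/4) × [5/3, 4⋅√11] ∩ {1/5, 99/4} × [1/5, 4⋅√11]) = {1/5} × [5/3, 4⋅√11]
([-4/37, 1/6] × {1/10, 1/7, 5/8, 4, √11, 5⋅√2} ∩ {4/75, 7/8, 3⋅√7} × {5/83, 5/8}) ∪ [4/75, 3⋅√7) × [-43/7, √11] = [4/75, 3⋅√7) × [-43/7, √11]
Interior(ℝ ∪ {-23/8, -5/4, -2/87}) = ℝ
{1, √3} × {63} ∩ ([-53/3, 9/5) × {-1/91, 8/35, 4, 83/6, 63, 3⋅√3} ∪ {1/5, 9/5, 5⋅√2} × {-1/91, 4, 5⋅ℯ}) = {1, √3} × {63}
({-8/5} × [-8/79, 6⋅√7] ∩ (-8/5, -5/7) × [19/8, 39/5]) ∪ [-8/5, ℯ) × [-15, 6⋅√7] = [-8/5, ℯ) × [-15, 6⋅√7]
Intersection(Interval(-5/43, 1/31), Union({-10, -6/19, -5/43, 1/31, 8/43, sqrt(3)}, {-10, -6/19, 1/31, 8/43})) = {-5/43, 1/31}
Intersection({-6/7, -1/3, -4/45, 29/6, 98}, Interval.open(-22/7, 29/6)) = {-6/7, -1/3, -4/45}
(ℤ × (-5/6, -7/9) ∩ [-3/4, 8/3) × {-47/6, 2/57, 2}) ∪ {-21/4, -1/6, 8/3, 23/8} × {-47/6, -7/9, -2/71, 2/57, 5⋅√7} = {-21/4, -1/6, 8/3, 23/8} × {-47/6, -7/9, -2/71, 2/57, 5⋅√7}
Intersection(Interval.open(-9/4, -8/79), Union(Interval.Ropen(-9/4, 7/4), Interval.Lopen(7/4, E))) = Interval.open(-9/4, -8/79)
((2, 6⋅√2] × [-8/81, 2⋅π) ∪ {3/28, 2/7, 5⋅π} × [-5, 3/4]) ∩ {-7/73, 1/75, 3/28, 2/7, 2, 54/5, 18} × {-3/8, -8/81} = {3/28, 2/7} × {-3/8, -8/81}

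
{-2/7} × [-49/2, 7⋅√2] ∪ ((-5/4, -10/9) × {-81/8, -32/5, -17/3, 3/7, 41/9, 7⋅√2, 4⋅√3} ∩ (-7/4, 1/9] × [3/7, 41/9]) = ((-5/4, -10/9) × {3/7, 41/9}) ∪ ({-2/7} × [-49/2, 7⋅√2])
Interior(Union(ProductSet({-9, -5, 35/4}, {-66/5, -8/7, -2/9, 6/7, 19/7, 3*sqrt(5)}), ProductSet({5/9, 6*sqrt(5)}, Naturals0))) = EmptySet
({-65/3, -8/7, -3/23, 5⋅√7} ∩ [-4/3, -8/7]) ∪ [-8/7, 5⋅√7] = [-8/7, 5⋅√7]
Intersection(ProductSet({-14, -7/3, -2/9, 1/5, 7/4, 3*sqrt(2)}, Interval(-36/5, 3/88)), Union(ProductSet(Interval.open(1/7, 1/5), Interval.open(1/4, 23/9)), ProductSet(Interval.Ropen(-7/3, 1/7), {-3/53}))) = ProductSet({-7/3, -2/9}, {-3/53})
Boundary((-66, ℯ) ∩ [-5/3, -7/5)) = {-5/3, -7/5}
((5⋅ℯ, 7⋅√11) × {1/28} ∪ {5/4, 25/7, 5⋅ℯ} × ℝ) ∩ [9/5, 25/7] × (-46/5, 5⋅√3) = {25/7} × (-46/5, 5⋅√3)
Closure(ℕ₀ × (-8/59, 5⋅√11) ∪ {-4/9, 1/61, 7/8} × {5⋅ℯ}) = ({-4/9, 1/61, 7/8} × {5⋅ℯ}) ∪ (ℕ₀ × [-8/59, 5⋅√11])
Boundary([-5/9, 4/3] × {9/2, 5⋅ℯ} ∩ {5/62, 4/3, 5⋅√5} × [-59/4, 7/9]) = ∅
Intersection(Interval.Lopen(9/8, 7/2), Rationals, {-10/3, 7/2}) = {7/2}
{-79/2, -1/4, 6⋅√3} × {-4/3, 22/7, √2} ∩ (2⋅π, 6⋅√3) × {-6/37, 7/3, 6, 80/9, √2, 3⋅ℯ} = ∅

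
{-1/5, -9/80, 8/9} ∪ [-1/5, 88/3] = [-1/5, 88/3]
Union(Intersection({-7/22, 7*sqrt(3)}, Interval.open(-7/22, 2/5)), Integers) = Integers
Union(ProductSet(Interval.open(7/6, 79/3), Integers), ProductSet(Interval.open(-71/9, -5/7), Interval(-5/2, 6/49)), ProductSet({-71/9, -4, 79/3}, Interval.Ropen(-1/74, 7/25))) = Union(ProductSet({-71/9, -4, 79/3}, Interval.Ropen(-1/74, 7/25)), ProductSet(Interval.open(-71/9, -5/7), Interval(-5/2, 6/49)), ProductSet(Interval.open(7/6, 79/3), Integers))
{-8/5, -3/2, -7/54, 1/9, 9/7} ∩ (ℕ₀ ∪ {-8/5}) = {-8/5}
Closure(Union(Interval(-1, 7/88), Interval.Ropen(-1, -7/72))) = Interval(-1, 7/88)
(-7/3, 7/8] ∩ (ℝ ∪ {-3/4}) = (-7/3, 7/8]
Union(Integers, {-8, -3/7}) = Union({-3/7}, Integers)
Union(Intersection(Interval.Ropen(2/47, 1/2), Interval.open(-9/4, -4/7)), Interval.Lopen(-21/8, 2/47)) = Interval.Lopen(-21/8, 2/47)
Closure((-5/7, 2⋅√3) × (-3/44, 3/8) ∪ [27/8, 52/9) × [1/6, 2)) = ({-5/7} × [-3/44, 3/8]) ∪ ({52/9} × [1/6, 2]) ∪ ([27/8, 52/9] × {2}) ∪ ({27/8, 52/9} × [3/8, 2]) ∪ ([-5/7, 27/8] × {-3/44, 3/8}) ∪ ([27/8, 52/9) × [1/6, 2)) ∪ ([-5/7, 2⋅√3] × {-3/44}) ∪ ({-5/7, 2⋅√3} × [-3/44, 1/6]) ∪ ([2⋅√3, 52/9] × {1/6, 2}) ∪ ((-5/7, 2⋅√3) × (-3/44, 3/8))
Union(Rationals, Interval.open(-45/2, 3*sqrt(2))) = Union(Interval.Ropen(-45/2, 3*sqrt(2)), Rationals)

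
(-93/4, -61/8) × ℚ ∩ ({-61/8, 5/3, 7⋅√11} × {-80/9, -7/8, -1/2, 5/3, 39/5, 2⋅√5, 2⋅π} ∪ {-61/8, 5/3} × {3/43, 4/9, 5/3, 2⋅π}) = ∅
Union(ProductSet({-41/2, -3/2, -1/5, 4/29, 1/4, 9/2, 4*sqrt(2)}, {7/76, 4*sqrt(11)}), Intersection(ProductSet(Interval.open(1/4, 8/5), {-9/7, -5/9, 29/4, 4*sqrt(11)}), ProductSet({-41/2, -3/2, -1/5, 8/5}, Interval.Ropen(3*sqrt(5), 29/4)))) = ProductSet({-41/2, -3/2, -1/5, 4/29, 1/4, 9/2, 4*sqrt(2)}, {7/76, 4*sqrt(11)})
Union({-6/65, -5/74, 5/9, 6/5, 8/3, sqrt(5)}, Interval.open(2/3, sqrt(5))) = Union({-6/65, -5/74, 5/9, 8/3}, Interval.Lopen(2/3, sqrt(5)))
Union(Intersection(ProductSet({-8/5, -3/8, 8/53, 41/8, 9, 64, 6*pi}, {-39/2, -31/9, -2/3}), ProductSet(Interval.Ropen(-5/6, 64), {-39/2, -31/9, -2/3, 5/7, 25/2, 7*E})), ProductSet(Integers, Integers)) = Union(ProductSet({-3/8, 8/53, 41/8, 9, 6*pi}, {-39/2, -31/9, -2/3}), ProductSet(Integers, Integers))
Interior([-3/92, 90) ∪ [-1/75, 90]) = (-3/92, 90)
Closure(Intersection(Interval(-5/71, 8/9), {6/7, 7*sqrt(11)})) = {6/7}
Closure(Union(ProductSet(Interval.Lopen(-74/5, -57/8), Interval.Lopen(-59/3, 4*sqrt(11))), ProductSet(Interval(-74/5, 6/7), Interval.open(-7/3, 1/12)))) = Union(ProductSet({-74/5}, Interval(-59/3, 4*sqrt(11))), ProductSet({-74/5, -57/8}, Union(Interval(-59/3, -7/3), Interval(1/12, 4*sqrt(11)))), ProductSet({-74/5, 6/7}, Interval(-7/3, 1/12)), ProductSet(Interval(-74/5, -57/8), {-59/3, 4*sqrt(11)}), ProductSet(Interval.Lopen(-74/5, -57/8), Interval.Lopen(-59/3, 4*sqrt(11))), ProductSet(Interval(-74/5, 6/7), Interval.open(-7/3, 1/12)), ProductSet(Union({-74/5}, Interval(-57/8, 6/7)), {-7/3, 1/12}))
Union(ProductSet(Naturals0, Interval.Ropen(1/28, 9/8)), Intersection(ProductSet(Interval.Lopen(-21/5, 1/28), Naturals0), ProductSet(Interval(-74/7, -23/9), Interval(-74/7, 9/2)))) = Union(ProductSet(Interval.Lopen(-21/5, -23/9), Range(0, 5, 1)), ProductSet(Naturals0, Interval.Ropen(1/28, 9/8)))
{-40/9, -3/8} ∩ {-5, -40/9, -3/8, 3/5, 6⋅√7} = {-40/9, -3/8}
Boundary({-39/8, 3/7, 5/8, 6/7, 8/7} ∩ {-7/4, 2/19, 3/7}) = {3/7}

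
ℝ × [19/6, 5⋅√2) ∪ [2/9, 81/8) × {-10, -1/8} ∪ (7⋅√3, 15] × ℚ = ([2/9, 81/8) × {-10, -1/8}) ∪ ((7⋅√3, 15] × ℚ) ∪ (ℝ × [19/6, 5⋅√2))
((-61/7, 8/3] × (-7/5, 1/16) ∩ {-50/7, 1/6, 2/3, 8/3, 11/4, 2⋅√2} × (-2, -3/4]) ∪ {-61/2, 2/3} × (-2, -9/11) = ({-61/2, 2/3} × (-2, -9/11)) ∪ ({-50/7, 1/6, 2/3, 8/3} × (-7/5, -3/4])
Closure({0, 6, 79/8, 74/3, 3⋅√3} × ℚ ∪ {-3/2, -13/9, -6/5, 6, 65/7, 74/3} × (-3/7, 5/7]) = ({0, 6, 79/8, 74/3, 3⋅√3} × ℝ) ∪ ({-3/2, -13/9, -6/5, 6, 65/7, 74/3} × [-3/7, 5/7])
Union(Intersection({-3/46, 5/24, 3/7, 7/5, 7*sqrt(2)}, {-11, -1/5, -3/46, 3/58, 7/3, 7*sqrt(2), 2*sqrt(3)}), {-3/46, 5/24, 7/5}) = {-3/46, 5/24, 7/5, 7*sqrt(2)}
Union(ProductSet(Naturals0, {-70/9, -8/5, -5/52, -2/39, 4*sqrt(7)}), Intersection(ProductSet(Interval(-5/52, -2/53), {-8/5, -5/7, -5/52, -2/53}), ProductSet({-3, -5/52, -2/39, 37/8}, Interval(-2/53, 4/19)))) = Union(ProductSet({-5/52, -2/39}, {-2/53}), ProductSet(Naturals0, {-70/9, -8/5, -5/52, -2/39, 4*sqrt(7)}))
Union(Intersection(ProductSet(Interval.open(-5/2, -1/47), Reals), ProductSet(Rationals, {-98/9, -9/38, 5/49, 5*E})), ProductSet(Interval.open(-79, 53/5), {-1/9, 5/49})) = Union(ProductSet(Intersection(Interval.open(-5/2, -1/47), Rationals), {-98/9, -9/38, 5/49, 5*E}), ProductSet(Interval.open(-79, 53/5), {-1/9, 5/49}))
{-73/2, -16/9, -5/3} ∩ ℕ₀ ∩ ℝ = ∅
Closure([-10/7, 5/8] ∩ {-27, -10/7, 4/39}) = {-10/7, 4/39}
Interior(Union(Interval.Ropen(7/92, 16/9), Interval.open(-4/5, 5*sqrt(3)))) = Interval.open(-4/5, 5*sqrt(3))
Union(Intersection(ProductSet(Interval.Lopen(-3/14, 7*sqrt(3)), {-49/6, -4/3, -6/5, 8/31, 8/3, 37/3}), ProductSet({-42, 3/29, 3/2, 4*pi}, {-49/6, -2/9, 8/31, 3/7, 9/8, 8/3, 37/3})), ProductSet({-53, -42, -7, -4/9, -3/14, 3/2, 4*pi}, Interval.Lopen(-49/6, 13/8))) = Union(ProductSet({3/29, 3/2}, {-49/6, 8/31, 8/3, 37/3}), ProductSet({-53, -42, -7, -4/9, -3/14, 3/2, 4*pi}, Interval.Lopen(-49/6, 13/8)))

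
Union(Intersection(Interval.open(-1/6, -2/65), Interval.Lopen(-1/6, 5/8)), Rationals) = Union(Interval(-1/6, -2/65), Rationals)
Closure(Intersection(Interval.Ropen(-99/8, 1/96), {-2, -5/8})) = {-2, -5/8}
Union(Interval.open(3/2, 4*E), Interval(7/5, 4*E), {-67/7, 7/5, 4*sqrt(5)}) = Union({-67/7}, Interval(7/5, 4*E))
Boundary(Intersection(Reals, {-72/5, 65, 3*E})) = {-72/5, 65, 3*E}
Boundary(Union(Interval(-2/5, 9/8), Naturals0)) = Union(Complement(Naturals0, Interval.open(-2/5, 9/8)), {-2/5, 9/8})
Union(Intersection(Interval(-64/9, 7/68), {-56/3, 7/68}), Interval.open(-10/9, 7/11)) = Interval.open(-10/9, 7/11)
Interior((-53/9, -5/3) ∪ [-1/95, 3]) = (-53/9, -5/3) ∪ (-1/95, 3)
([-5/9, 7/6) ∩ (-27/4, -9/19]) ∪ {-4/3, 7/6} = {-4/3, 7/6} ∪ [-5/9, -9/19]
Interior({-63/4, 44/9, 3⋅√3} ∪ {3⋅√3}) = ∅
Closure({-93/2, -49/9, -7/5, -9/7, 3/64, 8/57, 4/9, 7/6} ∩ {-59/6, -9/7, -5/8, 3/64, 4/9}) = {-9/7, 3/64, 4/9}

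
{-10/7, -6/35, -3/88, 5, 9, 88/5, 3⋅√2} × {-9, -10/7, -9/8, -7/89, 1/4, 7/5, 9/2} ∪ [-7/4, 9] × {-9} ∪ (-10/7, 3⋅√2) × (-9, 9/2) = ([-7/4, 9] × {-9}) ∪ ((-10/7, 3⋅√2) × (-9, 9/2)) ∪ ({-10/7, -6/35, -3/88, 5, 9, 88/5, 3⋅√2} × {-9, -10/7, -9/8, -7/89, 1/4, 7/5, 9/2})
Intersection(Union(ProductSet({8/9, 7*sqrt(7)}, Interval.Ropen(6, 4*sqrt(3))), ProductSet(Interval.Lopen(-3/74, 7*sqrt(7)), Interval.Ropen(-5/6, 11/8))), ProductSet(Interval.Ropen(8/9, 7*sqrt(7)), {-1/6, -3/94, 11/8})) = ProductSet(Interval.Ropen(8/9, 7*sqrt(7)), {-1/6, -3/94})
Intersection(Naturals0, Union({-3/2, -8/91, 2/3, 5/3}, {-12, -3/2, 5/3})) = EmptySet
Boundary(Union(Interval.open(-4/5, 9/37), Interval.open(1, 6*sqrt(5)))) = {-4/5, 9/37, 1, 6*sqrt(5)}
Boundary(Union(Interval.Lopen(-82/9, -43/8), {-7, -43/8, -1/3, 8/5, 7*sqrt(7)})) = {-82/9, -43/8, -1/3, 8/5, 7*sqrt(7)}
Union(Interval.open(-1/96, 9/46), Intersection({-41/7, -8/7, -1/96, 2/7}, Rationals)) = Union({-41/7, -8/7, 2/7}, Interval.Ropen(-1/96, 9/46))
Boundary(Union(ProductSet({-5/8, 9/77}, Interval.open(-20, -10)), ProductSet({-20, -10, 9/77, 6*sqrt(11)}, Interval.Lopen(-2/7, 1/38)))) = Union(ProductSet({-5/8, 9/77}, Interval(-20, -10)), ProductSet({-20, -10, 9/77, 6*sqrt(11)}, Interval(-2/7, 1/38)))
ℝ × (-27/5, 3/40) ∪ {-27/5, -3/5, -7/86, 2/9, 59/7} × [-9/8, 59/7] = (ℝ × (-27/5, 3/40)) ∪ ({-27/5, -3/5, -7/86, 2/9, 59/7} × [-9/8, 59/7])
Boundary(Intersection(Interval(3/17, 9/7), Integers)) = Range(1, 2, 1)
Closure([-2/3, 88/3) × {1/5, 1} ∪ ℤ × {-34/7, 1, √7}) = (ℤ × {-34/7, 1, √7}) ∪ ([-2/3, 88/3] × {1/5, 1})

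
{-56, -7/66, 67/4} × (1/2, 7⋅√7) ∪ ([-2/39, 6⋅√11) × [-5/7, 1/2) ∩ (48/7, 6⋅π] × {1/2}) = {-56, -7/66, 67/4} × (1/2, 7⋅√7)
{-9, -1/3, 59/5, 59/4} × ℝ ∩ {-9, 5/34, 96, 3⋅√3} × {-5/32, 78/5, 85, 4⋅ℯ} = {-9} × {-5/32, 78/5, 85, 4⋅ℯ}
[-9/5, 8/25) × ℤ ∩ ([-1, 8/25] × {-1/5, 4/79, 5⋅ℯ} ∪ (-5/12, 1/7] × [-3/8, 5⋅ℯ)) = (-5/12, 1/7] × {0, 1, …, 13}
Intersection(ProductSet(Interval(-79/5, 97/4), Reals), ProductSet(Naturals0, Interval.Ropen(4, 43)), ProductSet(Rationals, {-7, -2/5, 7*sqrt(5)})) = ProductSet(Range(0, 25, 1), {7*sqrt(5)})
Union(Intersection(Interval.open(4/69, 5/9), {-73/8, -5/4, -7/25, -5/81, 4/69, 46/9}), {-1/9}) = {-1/9}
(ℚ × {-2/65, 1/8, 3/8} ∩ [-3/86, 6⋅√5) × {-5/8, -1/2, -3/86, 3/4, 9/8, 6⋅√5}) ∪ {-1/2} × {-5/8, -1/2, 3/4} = {-1/2} × {-5/8, -1/2, 3/4}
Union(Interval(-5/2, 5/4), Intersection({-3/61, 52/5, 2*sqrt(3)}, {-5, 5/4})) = Interval(-5/2, 5/4)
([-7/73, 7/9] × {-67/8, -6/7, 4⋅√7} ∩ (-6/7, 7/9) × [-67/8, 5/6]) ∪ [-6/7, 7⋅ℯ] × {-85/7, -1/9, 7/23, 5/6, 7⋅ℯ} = ([-7/73, 7/9) × {-67/8, -6/7}) ∪ ([-6/7, 7⋅ℯ] × {-85/7, -1/9, 7/23, 5/6, 7⋅ℯ})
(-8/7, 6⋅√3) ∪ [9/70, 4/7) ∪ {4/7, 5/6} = (-8/7, 6⋅√3)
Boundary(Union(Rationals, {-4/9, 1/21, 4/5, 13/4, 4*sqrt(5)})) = Reals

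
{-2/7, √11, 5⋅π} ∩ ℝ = {-2/7, √11, 5⋅π}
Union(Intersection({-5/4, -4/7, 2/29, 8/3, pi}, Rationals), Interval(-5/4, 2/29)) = Union({8/3}, Interval(-5/4, 2/29))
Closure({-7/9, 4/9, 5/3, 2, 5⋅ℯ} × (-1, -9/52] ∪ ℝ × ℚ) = ℝ × ℝ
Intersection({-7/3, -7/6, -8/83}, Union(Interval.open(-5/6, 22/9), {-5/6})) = {-8/83}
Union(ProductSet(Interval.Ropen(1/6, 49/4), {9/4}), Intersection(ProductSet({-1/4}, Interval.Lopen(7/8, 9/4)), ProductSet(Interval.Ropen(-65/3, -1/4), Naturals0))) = ProductSet(Interval.Ropen(1/6, 49/4), {9/4})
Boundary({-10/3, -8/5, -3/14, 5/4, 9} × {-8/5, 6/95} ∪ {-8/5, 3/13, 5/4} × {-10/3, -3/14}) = ({-8/5, 3/13, 5/4} × {-10/3, -3/14}) ∪ ({-10/3, -8/5, -3/14, 5/4, 9} × {-8/5, 6/95})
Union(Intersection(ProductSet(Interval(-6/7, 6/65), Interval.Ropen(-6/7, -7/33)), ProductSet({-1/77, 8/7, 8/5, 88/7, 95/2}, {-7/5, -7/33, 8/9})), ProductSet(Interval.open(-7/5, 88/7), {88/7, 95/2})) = ProductSet(Interval.open(-7/5, 88/7), {88/7, 95/2})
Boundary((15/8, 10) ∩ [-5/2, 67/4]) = {15/8, 10}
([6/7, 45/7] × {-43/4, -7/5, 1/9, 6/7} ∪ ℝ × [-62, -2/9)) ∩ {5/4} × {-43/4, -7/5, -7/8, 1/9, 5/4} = {5/4} × {-43/4, -7/5, -7/8, 1/9}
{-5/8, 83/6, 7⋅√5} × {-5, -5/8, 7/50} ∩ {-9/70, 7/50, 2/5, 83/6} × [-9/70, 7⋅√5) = {83/6} × {7/50}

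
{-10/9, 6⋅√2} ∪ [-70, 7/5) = [-70, 7/5) ∪ {6⋅√2}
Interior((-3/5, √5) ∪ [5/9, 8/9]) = (-3/5, √5)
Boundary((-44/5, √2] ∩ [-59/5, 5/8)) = {-44/5, 5/8}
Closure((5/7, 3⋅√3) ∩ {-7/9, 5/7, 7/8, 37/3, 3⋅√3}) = {7/8}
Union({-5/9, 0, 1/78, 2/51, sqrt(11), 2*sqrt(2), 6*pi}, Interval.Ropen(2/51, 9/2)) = Union({-5/9, 0, 1/78, 6*pi}, Interval.Ropen(2/51, 9/2))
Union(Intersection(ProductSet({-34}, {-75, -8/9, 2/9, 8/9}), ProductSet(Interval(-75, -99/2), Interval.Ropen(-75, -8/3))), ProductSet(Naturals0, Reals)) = ProductSet(Naturals0, Reals)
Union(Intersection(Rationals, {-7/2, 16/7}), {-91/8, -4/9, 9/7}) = {-91/8, -7/2, -4/9, 9/7, 16/7}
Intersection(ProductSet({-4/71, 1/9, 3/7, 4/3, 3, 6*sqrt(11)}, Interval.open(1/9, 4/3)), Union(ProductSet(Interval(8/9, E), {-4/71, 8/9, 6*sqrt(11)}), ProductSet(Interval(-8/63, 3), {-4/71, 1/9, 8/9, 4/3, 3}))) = ProductSet({-4/71, 1/9, 3/7, 4/3, 3}, {8/9})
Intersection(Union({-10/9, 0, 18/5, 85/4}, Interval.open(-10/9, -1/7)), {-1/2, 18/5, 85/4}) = {-1/2, 18/5, 85/4}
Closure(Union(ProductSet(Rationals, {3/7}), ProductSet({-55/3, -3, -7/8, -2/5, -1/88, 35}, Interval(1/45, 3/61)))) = Union(ProductSet({-55/3, -3, -7/8, -2/5, -1/88, 35}, Interval(1/45, 3/61)), ProductSet(Reals, {3/7}))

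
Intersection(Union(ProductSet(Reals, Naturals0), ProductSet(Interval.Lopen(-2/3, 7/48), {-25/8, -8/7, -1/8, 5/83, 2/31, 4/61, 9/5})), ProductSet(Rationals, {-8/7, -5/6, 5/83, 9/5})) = ProductSet(Intersection(Interval.Lopen(-2/3, 7/48), Rationals), {-8/7, 5/83, 9/5})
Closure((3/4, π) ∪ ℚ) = ℚ ∪ (-∞, ∞)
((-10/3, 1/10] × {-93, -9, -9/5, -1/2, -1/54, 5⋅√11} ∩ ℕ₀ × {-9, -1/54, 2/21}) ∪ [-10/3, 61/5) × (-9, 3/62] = ({0} × {-9, -1/54}) ∪ ([-10/3, 61/5) × (-9, 3/62])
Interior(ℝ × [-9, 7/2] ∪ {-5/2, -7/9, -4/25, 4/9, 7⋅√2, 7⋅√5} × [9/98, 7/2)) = ℝ × (-9, 7/2)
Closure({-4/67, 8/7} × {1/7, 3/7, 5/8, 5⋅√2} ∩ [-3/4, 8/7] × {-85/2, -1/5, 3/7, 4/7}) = {-4/67, 8/7} × {3/7}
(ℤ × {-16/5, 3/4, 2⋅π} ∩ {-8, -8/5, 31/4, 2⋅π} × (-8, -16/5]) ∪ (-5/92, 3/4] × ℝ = ({-8} × {-16/5}) ∪ ((-5/92, 3/4] × ℝ)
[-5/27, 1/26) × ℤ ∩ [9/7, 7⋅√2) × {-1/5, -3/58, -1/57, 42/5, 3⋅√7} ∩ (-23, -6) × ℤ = ∅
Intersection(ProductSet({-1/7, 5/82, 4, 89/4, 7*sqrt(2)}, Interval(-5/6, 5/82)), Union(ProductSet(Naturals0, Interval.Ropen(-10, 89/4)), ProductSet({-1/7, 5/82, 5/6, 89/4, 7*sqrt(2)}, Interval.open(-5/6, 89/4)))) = Union(ProductSet({4}, Interval(-5/6, 5/82)), ProductSet({-1/7, 5/82, 89/4, 7*sqrt(2)}, Interval.Lopen(-5/6, 5/82)))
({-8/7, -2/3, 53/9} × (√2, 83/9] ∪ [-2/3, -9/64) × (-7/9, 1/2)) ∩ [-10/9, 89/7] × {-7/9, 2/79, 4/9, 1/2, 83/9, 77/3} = ({-2/3, 53/9} × {83/9}) ∪ ([-2/3, -9/64) × {2/79, 4/9})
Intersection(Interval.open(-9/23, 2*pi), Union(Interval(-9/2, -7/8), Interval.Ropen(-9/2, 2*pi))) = Interval.open(-9/23, 2*pi)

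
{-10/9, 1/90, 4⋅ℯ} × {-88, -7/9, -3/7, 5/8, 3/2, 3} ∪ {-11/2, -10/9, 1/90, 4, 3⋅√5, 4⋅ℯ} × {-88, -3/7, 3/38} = ({-10/9, 1/90, 4⋅ℯ} × {-88, -7/9, -3/7, 5/8, 3/2, 3}) ∪ ({-11/2, -10/9, 1/90, 4, 3⋅√5, 4⋅ℯ} × {-88, -3/7, 3/38})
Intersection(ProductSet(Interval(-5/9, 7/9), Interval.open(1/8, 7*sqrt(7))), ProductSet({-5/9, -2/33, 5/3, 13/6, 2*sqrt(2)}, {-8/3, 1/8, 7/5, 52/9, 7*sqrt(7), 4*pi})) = ProductSet({-5/9, -2/33}, {7/5, 52/9, 4*pi})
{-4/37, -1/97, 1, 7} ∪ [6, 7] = {-4/37, -1/97, 1} ∪ [6, 7]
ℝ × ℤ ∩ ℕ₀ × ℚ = ℕ₀ × ℤ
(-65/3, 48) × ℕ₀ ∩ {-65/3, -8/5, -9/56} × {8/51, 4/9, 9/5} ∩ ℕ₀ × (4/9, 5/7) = ∅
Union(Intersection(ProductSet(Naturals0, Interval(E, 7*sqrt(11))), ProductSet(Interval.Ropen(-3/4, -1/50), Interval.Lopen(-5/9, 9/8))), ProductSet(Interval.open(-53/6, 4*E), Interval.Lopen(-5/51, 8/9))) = ProductSet(Interval.open(-53/6, 4*E), Interval.Lopen(-5/51, 8/9))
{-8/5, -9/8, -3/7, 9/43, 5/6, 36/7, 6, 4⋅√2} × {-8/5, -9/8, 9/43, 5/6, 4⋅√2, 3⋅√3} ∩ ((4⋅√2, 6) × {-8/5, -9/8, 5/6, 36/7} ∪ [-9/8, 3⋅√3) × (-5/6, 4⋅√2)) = {-9/8, -3/7, 9/43, 5/6, 36/7} × {9/43, 5/6, 3⋅√3}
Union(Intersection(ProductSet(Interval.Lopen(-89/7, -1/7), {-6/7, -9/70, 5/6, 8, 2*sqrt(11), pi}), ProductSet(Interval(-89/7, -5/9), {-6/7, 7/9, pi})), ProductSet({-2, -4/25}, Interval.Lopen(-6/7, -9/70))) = Union(ProductSet({-2, -4/25}, Interval.Lopen(-6/7, -9/70)), ProductSet(Interval.Lopen(-89/7, -5/9), {-6/7, pi}))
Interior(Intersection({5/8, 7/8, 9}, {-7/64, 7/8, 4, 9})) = EmptySet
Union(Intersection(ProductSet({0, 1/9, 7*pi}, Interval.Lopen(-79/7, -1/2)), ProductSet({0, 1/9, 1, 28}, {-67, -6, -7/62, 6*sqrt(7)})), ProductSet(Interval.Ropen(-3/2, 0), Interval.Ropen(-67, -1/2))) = Union(ProductSet({0, 1/9}, {-6}), ProductSet(Interval.Ropen(-3/2, 0), Interval.Ropen(-67, -1/2)))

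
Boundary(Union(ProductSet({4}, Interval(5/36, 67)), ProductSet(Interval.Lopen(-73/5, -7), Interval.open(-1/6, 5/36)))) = Union(ProductSet({4}, Interval(5/36, 67)), ProductSet({-73/5, -7}, Interval(-1/6, 5/36)), ProductSet(Interval(-73/5, -7), {-1/6, 5/36}))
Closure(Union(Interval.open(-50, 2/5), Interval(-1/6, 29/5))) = Interval(-50, 29/5)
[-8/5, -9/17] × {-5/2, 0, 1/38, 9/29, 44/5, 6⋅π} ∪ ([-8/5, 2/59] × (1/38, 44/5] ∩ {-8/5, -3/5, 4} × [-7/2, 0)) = [-8/5, -9/17] × {-5/2, 0, 1/38, 9/29, 44/5, 6⋅π}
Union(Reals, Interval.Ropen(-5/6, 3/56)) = Interval(-oo, oo)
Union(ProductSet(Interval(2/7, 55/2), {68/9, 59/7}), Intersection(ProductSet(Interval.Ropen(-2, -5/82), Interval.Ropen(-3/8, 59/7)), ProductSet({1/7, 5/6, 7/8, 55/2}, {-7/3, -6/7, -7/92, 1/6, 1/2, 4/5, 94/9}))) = ProductSet(Interval(2/7, 55/2), {68/9, 59/7})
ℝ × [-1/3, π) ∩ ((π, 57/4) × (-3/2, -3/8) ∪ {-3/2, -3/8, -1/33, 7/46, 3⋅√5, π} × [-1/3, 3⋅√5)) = {-3/2, -3/8, -1/33, 7/46, 3⋅√5, π} × [-1/3, π)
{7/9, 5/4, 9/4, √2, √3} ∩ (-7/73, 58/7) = {7/9, 5/4, 9/4, √2, √3}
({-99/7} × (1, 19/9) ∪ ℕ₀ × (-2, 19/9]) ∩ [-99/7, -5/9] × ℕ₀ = {-99/7} × {2}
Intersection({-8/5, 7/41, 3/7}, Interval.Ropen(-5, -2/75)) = {-8/5}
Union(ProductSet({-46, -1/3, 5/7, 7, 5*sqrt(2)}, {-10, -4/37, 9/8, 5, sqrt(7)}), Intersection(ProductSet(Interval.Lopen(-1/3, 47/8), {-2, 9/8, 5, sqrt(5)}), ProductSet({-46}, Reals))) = ProductSet({-46, -1/3, 5/7, 7, 5*sqrt(2)}, {-10, -4/37, 9/8, 5, sqrt(7)})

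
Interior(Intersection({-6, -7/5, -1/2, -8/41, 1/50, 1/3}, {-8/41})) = EmptySet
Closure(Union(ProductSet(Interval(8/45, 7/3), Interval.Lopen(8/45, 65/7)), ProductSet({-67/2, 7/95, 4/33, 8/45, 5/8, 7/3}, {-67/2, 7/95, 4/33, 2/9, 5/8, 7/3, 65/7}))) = Union(ProductSet({-67/2, 7/95, 4/33, 8/45, 5/8, 7/3}, {-67/2, 7/95, 4/33, 2/9, 5/8, 7/3, 65/7}), ProductSet(Interval(8/45, 7/3), Interval(8/45, 65/7)))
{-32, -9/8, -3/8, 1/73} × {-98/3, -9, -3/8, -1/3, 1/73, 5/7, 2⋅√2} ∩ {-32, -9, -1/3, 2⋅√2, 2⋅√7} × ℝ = {-32} × {-98/3, -9, -3/8, -1/3, 1/73, 5/7, 2⋅√2}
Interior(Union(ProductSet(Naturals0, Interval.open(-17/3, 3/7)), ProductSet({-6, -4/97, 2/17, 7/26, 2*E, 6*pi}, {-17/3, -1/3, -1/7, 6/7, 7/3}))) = EmptySet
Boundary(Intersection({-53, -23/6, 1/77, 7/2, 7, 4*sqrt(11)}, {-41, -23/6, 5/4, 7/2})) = {-23/6, 7/2}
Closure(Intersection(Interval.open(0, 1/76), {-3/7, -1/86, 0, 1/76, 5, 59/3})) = EmptySet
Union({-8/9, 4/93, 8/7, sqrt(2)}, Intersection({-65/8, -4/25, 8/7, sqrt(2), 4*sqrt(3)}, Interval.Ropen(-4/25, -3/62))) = {-8/9, -4/25, 4/93, 8/7, sqrt(2)}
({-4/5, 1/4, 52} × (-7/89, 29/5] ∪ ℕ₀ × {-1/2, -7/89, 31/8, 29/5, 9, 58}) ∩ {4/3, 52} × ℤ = {52} × ({0, 1, …, 5} ∪ {9, 58})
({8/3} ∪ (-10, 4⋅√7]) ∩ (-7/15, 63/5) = (-7/15, 4⋅√7]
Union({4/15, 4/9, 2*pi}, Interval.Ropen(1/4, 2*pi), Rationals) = Union(Interval(1/4, 2*pi), Rationals)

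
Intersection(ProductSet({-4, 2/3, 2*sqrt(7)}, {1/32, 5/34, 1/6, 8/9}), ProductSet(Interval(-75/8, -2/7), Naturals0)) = EmptySet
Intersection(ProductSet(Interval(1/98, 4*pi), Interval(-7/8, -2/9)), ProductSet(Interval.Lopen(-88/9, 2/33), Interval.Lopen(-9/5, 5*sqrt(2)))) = ProductSet(Interval(1/98, 2/33), Interval(-7/8, -2/9))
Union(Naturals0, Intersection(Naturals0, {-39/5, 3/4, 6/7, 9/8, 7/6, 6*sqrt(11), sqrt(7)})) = Naturals0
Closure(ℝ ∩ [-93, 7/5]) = [-93, 7/5]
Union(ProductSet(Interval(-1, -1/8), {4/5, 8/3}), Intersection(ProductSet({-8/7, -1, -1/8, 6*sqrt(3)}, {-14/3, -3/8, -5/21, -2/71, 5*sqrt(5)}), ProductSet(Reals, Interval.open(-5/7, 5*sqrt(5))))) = Union(ProductSet({-8/7, -1, -1/8, 6*sqrt(3)}, {-3/8, -5/21, -2/71}), ProductSet(Interval(-1, -1/8), {4/5, 8/3}))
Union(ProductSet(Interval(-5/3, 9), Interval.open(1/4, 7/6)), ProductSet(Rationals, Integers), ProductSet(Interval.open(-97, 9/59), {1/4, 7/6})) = Union(ProductSet(Interval.open(-97, 9/59), {1/4, 7/6}), ProductSet(Interval(-5/3, 9), Interval.open(1/4, 7/6)), ProductSet(Rationals, Integers))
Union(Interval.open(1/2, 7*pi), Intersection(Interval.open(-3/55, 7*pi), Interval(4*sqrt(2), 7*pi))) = Interval.open(1/2, 7*pi)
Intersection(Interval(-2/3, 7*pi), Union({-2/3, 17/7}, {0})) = {-2/3, 0, 17/7}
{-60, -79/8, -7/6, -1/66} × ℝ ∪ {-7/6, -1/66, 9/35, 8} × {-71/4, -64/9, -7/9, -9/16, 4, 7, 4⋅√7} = ({-60, -79/8, -7/6, -1/66} × ℝ) ∪ ({-7/6, -1/66, 9/35, 8} × {-71/4, -64/9, -7/9, -9/16, 4, 7, 4⋅√7})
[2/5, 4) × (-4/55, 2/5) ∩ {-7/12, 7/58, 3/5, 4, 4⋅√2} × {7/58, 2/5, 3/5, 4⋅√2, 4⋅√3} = {3/5} × {7/58}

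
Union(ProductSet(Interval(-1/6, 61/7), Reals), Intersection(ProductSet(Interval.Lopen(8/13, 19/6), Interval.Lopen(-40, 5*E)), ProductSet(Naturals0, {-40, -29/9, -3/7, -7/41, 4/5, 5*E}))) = ProductSet(Interval(-1/6, 61/7), Reals)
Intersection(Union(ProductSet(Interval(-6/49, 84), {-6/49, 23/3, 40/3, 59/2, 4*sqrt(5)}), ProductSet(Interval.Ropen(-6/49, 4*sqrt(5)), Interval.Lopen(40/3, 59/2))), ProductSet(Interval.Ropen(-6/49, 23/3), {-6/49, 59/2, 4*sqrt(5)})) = ProductSet(Interval.Ropen(-6/49, 23/3), {-6/49, 59/2, 4*sqrt(5)})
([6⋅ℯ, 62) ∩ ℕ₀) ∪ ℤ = ℤ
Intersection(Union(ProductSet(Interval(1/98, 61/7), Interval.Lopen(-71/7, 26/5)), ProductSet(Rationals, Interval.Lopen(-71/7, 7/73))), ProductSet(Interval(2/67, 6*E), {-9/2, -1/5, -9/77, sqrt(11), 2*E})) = Union(ProductSet(Intersection(Interval(2/67, 6*E), Rationals), {-9/2, -1/5, -9/77}), ProductSet(Interval(2/67, 61/7), {-9/2, -1/5, -9/77, sqrt(11)}))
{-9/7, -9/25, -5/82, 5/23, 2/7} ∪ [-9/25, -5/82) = {-9/7, 5/23, 2/7} ∪ [-9/25, -5/82]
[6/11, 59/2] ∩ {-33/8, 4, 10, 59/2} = {4, 10, 59/2}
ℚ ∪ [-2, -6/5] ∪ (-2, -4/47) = ℚ ∪ [-2, -4/47]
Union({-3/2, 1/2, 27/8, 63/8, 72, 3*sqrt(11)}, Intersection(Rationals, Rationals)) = Union({3*sqrt(11)}, Rationals)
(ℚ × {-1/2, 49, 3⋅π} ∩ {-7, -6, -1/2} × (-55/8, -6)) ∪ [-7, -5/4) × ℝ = [-7, -5/4) × ℝ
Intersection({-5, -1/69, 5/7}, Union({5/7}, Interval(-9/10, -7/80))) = {5/7}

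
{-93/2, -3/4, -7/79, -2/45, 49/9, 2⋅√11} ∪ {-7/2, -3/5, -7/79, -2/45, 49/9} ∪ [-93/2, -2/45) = [-93/2, -2/45] ∪ {49/9, 2⋅√11}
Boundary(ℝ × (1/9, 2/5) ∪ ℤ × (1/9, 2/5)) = ℝ × {1/9, 2/5}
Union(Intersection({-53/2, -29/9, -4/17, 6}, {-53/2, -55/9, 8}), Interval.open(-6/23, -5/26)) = Union({-53/2}, Interval.open(-6/23, -5/26))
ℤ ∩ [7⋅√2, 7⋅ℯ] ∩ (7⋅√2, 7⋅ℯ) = {10, 11, …, 19}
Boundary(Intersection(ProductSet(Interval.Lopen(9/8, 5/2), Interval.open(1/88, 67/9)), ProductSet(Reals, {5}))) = ProductSet(Interval(9/8, 5/2), {5})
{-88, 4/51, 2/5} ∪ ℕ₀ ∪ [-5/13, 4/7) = {-88} ∪ [-5/13, 4/7) ∪ ℕ₀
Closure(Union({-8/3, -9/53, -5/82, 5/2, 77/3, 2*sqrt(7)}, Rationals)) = Reals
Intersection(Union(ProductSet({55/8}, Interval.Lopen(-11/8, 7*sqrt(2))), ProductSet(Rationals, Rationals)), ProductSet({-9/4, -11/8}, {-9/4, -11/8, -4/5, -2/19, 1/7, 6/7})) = ProductSet({-9/4, -11/8}, {-9/4, -11/8, -4/5, -2/19, 1/7, 6/7})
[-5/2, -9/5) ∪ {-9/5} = [-5/2, -9/5]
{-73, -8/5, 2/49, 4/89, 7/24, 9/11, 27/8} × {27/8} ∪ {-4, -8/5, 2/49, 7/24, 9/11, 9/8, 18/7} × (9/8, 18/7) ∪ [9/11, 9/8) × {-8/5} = ([9/11, 9/8) × {-8/5}) ∪ ({-73, -8/5, 2/49, 4/89, 7/24, 9/11, 27/8} × {27/8}) ∪ ({-4, -8/5, 2/49, 7/24, 9/11, 9/8, 18/7} × (9/8, 18/7))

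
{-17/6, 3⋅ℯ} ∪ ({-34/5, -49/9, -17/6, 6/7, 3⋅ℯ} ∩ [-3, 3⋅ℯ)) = {-17/6, 6/7, 3⋅ℯ}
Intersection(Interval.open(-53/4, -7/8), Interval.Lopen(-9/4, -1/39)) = Interval.open(-9/4, -7/8)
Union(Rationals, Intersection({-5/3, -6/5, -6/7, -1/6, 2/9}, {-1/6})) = Rationals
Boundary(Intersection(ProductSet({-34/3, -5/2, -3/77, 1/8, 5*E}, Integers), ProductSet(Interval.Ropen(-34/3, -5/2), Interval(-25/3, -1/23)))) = ProductSet({-34/3}, Range(-8, 0, 1))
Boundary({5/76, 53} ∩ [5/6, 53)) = ∅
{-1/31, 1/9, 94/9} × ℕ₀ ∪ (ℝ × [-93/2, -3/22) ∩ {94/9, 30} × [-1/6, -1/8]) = ({-1/31, 1/9, 94/9} × ℕ₀) ∪ ({94/9, 30} × [-1/6, -3/22))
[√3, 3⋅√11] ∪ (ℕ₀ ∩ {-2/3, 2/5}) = [√3, 3⋅√11]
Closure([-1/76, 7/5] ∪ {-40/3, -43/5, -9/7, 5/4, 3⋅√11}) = {-40/3, -43/5, -9/7, 3⋅√11} ∪ [-1/76, 7/5]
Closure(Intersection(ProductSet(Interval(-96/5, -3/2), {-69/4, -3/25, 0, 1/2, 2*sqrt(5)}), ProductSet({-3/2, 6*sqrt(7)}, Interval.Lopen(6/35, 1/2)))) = ProductSet({-3/2}, {1/2})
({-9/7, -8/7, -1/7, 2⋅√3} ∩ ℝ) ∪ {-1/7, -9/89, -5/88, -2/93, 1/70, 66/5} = {-9/7, -8/7, -1/7, -9/89, -5/88, -2/93, 1/70, 66/5, 2⋅√3}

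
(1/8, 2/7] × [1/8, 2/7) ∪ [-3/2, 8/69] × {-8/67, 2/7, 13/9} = ([-3/2, 8/69] × {-8/67, 2/7, 13/9}) ∪ ((1/8, 2/7] × [1/8, 2/7))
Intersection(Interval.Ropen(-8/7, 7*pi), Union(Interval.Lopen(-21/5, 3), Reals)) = Interval.Ropen(-8/7, 7*pi)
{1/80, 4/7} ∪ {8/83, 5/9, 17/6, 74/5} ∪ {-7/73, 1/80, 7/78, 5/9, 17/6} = {-7/73, 1/80, 7/78, 8/83, 5/9, 4/7, 17/6, 74/5}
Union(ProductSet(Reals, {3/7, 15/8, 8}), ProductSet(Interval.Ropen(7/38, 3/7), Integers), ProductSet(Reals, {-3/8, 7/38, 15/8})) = Union(ProductSet(Interval.Ropen(7/38, 3/7), Integers), ProductSet(Reals, {-3/8, 7/38, 3/7, 15/8, 8}))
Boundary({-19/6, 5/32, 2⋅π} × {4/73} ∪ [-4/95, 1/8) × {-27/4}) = ([-4/95, 1/8] × {-27/4}) ∪ ({-19/6, 5/32, 2⋅π} × {4/73})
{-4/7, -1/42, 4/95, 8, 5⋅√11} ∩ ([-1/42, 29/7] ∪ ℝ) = {-4/7, -1/42, 4/95, 8, 5⋅√11}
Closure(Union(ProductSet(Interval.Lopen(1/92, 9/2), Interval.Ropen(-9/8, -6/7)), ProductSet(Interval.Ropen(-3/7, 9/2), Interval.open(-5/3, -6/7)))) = Union(ProductSet({-3/7, 9/2}, Interval(-5/3, -6/7)), ProductSet(Interval(-3/7, 9/2), {-5/3, -6/7}), ProductSet(Interval.Ropen(-3/7, 9/2), Interval.open(-5/3, -6/7)), ProductSet(Interval.Lopen(1/92, 9/2), Interval.Ropen(-9/8, -6/7)))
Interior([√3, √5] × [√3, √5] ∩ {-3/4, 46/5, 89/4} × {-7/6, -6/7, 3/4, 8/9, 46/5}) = ∅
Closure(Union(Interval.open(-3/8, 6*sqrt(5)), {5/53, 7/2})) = Interval(-3/8, 6*sqrt(5))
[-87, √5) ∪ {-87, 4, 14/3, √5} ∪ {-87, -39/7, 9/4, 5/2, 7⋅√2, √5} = [-87, √5] ∪ {9/4, 5/2, 4, 14/3, 7⋅√2}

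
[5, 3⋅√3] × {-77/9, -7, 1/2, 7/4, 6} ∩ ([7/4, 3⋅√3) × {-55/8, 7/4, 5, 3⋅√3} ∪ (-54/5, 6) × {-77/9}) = ([5, 3⋅√3] × {-77/9}) ∪ ([5, 3⋅√3) × {7/4})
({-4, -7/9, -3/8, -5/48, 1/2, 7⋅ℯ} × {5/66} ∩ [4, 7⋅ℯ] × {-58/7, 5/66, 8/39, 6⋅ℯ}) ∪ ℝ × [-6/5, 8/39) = ℝ × [-6/5, 8/39)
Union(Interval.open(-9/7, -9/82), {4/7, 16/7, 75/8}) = Union({4/7, 16/7, 75/8}, Interval.open(-9/7, -9/82))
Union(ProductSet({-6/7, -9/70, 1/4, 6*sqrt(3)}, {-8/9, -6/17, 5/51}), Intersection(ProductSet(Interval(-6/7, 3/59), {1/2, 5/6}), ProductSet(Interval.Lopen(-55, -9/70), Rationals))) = Union(ProductSet({-6/7, -9/70, 1/4, 6*sqrt(3)}, {-8/9, -6/17, 5/51}), ProductSet(Interval(-6/7, -9/70), {1/2, 5/6}))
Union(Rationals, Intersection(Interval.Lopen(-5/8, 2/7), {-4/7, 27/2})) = Rationals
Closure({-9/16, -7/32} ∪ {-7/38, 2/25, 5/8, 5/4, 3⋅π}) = {-9/16, -7/32, -7/38, 2/25, 5/8, 5/4, 3⋅π}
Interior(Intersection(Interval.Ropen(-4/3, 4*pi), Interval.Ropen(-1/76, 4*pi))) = Interval.open(-1/76, 4*pi)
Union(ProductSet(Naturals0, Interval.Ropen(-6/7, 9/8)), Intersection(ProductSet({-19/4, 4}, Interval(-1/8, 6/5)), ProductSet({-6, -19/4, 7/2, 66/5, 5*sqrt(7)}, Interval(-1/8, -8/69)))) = Union(ProductSet({-19/4}, Interval(-1/8, -8/69)), ProductSet(Naturals0, Interval.Ropen(-6/7, 9/8)))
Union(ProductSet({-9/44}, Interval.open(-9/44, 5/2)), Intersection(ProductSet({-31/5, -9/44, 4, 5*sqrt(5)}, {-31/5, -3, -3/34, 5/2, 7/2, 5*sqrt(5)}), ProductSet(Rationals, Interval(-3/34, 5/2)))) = Union(ProductSet({-9/44}, Interval.open(-9/44, 5/2)), ProductSet({-31/5, -9/44, 4}, {-3/34, 5/2}))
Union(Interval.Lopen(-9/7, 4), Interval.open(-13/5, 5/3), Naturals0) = Union(Interval.Lopen(-13/5, 4), Naturals0)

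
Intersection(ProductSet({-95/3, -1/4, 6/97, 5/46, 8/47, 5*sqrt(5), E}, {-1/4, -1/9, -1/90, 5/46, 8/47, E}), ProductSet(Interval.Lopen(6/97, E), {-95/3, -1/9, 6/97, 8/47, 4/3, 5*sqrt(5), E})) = ProductSet({5/46, 8/47, E}, {-1/9, 8/47, E})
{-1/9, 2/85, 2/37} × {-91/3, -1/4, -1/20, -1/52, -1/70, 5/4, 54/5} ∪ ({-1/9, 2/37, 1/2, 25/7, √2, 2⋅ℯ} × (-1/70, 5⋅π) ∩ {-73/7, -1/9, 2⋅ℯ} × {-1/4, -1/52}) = {-1/9, 2/85, 2/37} × {-91/3, -1/4, -1/20, -1/52, -1/70, 5/4, 54/5}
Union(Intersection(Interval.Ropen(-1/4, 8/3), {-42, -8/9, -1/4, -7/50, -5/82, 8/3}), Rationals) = Rationals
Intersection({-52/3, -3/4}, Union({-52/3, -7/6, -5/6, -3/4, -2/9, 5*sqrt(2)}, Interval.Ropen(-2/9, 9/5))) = {-52/3, -3/4}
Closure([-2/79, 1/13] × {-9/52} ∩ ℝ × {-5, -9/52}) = [-2/79, 1/13] × {-9/52}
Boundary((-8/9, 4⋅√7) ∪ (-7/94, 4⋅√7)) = {-8/9, 4⋅√7}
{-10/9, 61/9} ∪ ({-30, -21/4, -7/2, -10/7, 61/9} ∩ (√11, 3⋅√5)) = {-10/9, 61/9}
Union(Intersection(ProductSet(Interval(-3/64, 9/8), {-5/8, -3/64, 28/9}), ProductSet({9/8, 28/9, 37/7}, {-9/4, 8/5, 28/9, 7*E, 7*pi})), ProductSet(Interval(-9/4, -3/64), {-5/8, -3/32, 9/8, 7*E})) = Union(ProductSet({9/8}, {28/9}), ProductSet(Interval(-9/4, -3/64), {-5/8, -3/32, 9/8, 7*E}))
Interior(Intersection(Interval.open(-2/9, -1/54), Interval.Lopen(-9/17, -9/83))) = Interval.open(-2/9, -9/83)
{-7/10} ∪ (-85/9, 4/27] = (-85/9, 4/27]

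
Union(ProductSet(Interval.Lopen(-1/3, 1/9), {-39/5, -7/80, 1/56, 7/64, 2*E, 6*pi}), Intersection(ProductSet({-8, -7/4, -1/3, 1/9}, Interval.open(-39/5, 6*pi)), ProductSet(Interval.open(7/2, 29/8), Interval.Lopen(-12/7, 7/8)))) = ProductSet(Interval.Lopen(-1/3, 1/9), {-39/5, -7/80, 1/56, 7/64, 2*E, 6*pi})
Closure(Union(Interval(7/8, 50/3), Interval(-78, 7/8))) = Interval(-78, 50/3)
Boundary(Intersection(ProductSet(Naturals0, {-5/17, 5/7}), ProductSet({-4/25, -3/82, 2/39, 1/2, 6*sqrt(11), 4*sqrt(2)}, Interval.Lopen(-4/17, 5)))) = EmptySet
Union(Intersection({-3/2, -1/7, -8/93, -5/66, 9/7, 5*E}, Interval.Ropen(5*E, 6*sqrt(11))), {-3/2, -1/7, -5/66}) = {-3/2, -1/7, -5/66, 5*E}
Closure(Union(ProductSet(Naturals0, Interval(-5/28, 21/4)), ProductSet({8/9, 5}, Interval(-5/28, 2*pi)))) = Union(ProductSet({8/9, 5}, Interval(-5/28, 2*pi)), ProductSet(Naturals0, Interval(-5/28, 21/4)))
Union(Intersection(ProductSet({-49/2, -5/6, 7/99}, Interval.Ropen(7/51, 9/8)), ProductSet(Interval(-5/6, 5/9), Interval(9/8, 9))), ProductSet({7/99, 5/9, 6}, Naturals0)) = ProductSet({7/99, 5/9, 6}, Naturals0)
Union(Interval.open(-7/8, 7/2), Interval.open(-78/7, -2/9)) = Interval.open(-78/7, 7/2)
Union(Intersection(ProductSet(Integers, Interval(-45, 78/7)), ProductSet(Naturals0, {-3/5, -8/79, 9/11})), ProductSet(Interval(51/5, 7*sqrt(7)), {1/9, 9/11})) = Union(ProductSet(Interval(51/5, 7*sqrt(7)), {1/9, 9/11}), ProductSet(Naturals0, {-3/5, -8/79, 9/11}))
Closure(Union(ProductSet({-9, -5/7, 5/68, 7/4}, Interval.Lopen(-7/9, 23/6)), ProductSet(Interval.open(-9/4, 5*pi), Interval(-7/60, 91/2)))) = Union(ProductSet({-9, -5/7, 5/68, 7/4}, Interval(-7/9, 23/6)), ProductSet(Interval(-9/4, 5*pi), Interval(-7/60, 91/2)))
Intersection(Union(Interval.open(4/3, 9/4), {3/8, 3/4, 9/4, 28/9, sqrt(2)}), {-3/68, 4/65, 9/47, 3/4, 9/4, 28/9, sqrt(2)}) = {3/4, 9/4, 28/9, sqrt(2)}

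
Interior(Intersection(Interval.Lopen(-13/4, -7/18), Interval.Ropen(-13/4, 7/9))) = Interval.open(-13/4, -7/18)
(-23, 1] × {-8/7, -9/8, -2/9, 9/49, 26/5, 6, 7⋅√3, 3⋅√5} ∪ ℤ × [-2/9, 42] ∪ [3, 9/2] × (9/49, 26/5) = (ℤ × [-2/9, 42]) ∪ ([3, 9/2] × (9/49, 26/5)) ∪ ((-23, 1] × {-8/7, -9/8, -2/9, 9/49, 26/5, 6, 7⋅√3, 3⋅√5})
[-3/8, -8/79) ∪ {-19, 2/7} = {-19, 2/7} ∪ [-3/8, -8/79)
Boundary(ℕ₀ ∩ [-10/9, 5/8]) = {0}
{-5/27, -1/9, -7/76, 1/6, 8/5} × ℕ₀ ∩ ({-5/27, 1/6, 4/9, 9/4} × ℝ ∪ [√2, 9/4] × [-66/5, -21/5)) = {-5/27, 1/6} × ℕ₀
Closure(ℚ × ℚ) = ℝ × ℝ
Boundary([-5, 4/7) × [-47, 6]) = ({-5, 4/7} × [-47, 6]) ∪ ([-5, 4/7] × {-47, 6})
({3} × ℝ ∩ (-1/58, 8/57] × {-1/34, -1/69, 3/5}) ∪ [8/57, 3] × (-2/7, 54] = [8/57, 3] × (-2/7, 54]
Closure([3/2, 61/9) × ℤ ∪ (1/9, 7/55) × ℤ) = ([1/9, 7/55] ∪ [3/2, 61/9]) × ℤ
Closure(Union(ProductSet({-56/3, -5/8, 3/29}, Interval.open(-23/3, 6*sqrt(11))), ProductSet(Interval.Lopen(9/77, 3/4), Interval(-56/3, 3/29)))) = Union(ProductSet({-56/3, -5/8, 3/29}, Interval(-23/3, 6*sqrt(11))), ProductSet(Interval(9/77, 3/4), Interval(-56/3, 3/29)))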